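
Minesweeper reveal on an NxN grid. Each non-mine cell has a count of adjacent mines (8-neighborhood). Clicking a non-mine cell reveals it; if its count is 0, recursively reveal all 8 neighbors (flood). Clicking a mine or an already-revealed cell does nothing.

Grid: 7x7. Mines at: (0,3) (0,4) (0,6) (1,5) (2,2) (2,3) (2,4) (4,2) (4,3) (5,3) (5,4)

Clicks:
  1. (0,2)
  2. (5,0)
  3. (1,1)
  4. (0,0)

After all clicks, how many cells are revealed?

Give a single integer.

Answer: 18

Derivation:
Click 1 (0,2) count=1: revealed 1 new [(0,2)] -> total=1
Click 2 (5,0) count=0: revealed 17 new [(0,0) (0,1) (1,0) (1,1) (1,2) (2,0) (2,1) (3,0) (3,1) (4,0) (4,1) (5,0) (5,1) (5,2) (6,0) (6,1) (6,2)] -> total=18
Click 3 (1,1) count=1: revealed 0 new [(none)] -> total=18
Click 4 (0,0) count=0: revealed 0 new [(none)] -> total=18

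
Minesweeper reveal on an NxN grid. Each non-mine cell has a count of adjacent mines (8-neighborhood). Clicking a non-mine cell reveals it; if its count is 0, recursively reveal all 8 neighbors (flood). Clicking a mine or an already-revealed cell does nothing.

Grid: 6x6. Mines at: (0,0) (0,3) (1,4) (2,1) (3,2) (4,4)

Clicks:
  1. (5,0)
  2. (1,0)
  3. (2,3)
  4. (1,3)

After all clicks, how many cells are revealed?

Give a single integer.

Answer: 13

Derivation:
Click 1 (5,0) count=0: revealed 10 new [(3,0) (3,1) (4,0) (4,1) (4,2) (4,3) (5,0) (5,1) (5,2) (5,3)] -> total=10
Click 2 (1,0) count=2: revealed 1 new [(1,0)] -> total=11
Click 3 (2,3) count=2: revealed 1 new [(2,3)] -> total=12
Click 4 (1,3) count=2: revealed 1 new [(1,3)] -> total=13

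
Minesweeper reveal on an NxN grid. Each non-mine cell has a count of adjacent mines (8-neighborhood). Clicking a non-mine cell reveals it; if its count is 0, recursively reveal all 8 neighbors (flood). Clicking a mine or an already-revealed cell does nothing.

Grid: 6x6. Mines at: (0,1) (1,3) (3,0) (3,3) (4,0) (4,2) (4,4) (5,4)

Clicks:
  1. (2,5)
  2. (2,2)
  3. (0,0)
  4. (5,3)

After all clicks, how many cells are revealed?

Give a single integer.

Click 1 (2,5) count=0: revealed 8 new [(0,4) (0,5) (1,4) (1,5) (2,4) (2,5) (3,4) (3,5)] -> total=8
Click 2 (2,2) count=2: revealed 1 new [(2,2)] -> total=9
Click 3 (0,0) count=1: revealed 1 new [(0,0)] -> total=10
Click 4 (5,3) count=3: revealed 1 new [(5,3)] -> total=11

Answer: 11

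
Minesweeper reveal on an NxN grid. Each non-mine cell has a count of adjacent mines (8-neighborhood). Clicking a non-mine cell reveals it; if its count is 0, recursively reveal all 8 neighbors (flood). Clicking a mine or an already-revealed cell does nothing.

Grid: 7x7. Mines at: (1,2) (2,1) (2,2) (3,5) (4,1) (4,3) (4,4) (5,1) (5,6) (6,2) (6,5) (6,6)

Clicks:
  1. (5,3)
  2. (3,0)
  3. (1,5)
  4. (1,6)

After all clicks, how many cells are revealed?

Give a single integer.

Click 1 (5,3) count=3: revealed 1 new [(5,3)] -> total=1
Click 2 (3,0) count=2: revealed 1 new [(3,0)] -> total=2
Click 3 (1,5) count=0: revealed 12 new [(0,3) (0,4) (0,5) (0,6) (1,3) (1,4) (1,5) (1,6) (2,3) (2,4) (2,5) (2,6)] -> total=14
Click 4 (1,6) count=0: revealed 0 new [(none)] -> total=14

Answer: 14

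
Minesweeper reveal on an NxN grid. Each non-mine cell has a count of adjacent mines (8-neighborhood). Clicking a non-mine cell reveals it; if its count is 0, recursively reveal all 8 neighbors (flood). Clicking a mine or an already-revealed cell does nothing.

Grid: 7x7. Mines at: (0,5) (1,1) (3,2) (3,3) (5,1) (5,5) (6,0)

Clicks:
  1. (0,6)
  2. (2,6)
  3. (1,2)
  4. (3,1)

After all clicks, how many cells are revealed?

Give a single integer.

Click 1 (0,6) count=1: revealed 1 new [(0,6)] -> total=1
Click 2 (2,6) count=0: revealed 12 new [(1,4) (1,5) (1,6) (2,4) (2,5) (2,6) (3,4) (3,5) (3,6) (4,4) (4,5) (4,6)] -> total=13
Click 3 (1,2) count=1: revealed 1 new [(1,2)] -> total=14
Click 4 (3,1) count=1: revealed 1 new [(3,1)] -> total=15

Answer: 15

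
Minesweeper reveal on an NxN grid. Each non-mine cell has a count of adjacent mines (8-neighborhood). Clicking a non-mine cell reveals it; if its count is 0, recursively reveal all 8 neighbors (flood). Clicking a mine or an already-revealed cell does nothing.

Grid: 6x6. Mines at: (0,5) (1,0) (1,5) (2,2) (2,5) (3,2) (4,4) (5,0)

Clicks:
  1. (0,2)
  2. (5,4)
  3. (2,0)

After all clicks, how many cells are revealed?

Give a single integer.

Answer: 10

Derivation:
Click 1 (0,2) count=0: revealed 8 new [(0,1) (0,2) (0,3) (0,4) (1,1) (1,2) (1,3) (1,4)] -> total=8
Click 2 (5,4) count=1: revealed 1 new [(5,4)] -> total=9
Click 3 (2,0) count=1: revealed 1 new [(2,0)] -> total=10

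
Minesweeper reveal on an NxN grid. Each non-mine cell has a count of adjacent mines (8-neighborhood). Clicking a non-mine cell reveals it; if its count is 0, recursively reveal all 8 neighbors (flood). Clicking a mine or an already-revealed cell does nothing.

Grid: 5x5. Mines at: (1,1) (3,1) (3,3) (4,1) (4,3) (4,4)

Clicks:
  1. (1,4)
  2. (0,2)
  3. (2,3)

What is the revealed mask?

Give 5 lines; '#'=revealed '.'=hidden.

Click 1 (1,4) count=0: revealed 9 new [(0,2) (0,3) (0,4) (1,2) (1,3) (1,4) (2,2) (2,3) (2,4)] -> total=9
Click 2 (0,2) count=1: revealed 0 new [(none)] -> total=9
Click 3 (2,3) count=1: revealed 0 new [(none)] -> total=9

Answer: ..###
..###
..###
.....
.....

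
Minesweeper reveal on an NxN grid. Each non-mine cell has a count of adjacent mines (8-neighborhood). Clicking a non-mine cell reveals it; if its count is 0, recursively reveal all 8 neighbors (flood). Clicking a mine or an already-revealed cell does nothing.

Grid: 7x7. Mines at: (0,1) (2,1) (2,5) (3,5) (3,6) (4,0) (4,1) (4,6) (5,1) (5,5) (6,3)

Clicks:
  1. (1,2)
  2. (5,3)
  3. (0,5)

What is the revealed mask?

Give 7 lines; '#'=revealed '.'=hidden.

Answer: ..#####
..#####
..###..
..###..
..###..
..###..
.......

Derivation:
Click 1 (1,2) count=2: revealed 1 new [(1,2)] -> total=1
Click 2 (5,3) count=1: revealed 1 new [(5,3)] -> total=2
Click 3 (0,5) count=0: revealed 20 new [(0,2) (0,3) (0,4) (0,5) (0,6) (1,3) (1,4) (1,5) (1,6) (2,2) (2,3) (2,4) (3,2) (3,3) (3,4) (4,2) (4,3) (4,4) (5,2) (5,4)] -> total=22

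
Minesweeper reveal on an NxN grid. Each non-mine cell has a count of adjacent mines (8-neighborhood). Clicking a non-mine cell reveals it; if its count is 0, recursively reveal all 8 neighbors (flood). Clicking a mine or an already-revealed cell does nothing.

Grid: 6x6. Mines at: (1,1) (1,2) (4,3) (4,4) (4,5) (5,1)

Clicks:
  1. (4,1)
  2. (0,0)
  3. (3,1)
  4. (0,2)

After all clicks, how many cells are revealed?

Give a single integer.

Answer: 11

Derivation:
Click 1 (4,1) count=1: revealed 1 new [(4,1)] -> total=1
Click 2 (0,0) count=1: revealed 1 new [(0,0)] -> total=2
Click 3 (3,1) count=0: revealed 8 new [(2,0) (2,1) (2,2) (3,0) (3,1) (3,2) (4,0) (4,2)] -> total=10
Click 4 (0,2) count=2: revealed 1 new [(0,2)] -> total=11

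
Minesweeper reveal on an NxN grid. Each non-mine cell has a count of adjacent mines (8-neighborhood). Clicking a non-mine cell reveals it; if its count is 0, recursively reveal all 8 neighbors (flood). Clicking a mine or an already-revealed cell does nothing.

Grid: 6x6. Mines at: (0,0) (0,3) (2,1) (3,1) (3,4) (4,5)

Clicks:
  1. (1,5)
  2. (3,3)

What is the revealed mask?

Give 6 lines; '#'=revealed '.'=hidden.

Click 1 (1,5) count=0: revealed 6 new [(0,4) (0,5) (1,4) (1,5) (2,4) (2,5)] -> total=6
Click 2 (3,3) count=1: revealed 1 new [(3,3)] -> total=7

Answer: ....##
....##
....##
...#..
......
......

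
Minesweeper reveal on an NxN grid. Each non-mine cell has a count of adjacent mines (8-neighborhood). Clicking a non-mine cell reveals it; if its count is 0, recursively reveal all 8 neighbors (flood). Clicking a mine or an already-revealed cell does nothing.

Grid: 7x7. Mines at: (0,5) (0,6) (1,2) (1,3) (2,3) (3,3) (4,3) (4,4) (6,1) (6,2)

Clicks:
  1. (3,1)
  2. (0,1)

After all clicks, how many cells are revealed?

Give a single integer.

Click 1 (3,1) count=0: revealed 16 new [(0,0) (0,1) (1,0) (1,1) (2,0) (2,1) (2,2) (3,0) (3,1) (3,2) (4,0) (4,1) (4,2) (5,0) (5,1) (5,2)] -> total=16
Click 2 (0,1) count=1: revealed 0 new [(none)] -> total=16

Answer: 16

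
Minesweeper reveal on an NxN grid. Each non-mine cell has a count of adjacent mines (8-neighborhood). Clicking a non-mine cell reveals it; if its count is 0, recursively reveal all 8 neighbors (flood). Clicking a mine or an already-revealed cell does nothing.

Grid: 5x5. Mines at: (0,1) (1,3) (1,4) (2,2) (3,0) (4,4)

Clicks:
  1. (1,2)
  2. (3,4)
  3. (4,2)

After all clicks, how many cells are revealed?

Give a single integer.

Answer: 8

Derivation:
Click 1 (1,2) count=3: revealed 1 new [(1,2)] -> total=1
Click 2 (3,4) count=1: revealed 1 new [(3,4)] -> total=2
Click 3 (4,2) count=0: revealed 6 new [(3,1) (3,2) (3,3) (4,1) (4,2) (4,3)] -> total=8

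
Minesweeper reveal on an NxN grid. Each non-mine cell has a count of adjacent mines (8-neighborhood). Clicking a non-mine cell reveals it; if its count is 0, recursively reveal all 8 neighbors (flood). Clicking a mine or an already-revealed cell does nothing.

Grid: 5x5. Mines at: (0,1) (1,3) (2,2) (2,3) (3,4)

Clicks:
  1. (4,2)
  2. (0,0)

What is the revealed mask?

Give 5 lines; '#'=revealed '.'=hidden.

Click 1 (4,2) count=0: revealed 12 new [(1,0) (1,1) (2,0) (2,1) (3,0) (3,1) (3,2) (3,3) (4,0) (4,1) (4,2) (4,3)] -> total=12
Click 2 (0,0) count=1: revealed 1 new [(0,0)] -> total=13

Answer: #....
##...
##...
####.
####.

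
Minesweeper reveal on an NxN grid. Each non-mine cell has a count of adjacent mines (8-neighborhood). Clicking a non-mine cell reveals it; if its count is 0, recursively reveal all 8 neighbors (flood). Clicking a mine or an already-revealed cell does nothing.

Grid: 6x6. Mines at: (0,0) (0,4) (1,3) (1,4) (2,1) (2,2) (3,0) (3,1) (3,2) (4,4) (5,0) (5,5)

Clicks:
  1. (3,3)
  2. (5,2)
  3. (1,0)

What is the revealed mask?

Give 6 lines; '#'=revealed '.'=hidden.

Answer: ......
#.....
......
...#..
.###..
.###..

Derivation:
Click 1 (3,3) count=3: revealed 1 new [(3,3)] -> total=1
Click 2 (5,2) count=0: revealed 6 new [(4,1) (4,2) (4,3) (5,1) (5,2) (5,3)] -> total=7
Click 3 (1,0) count=2: revealed 1 new [(1,0)] -> total=8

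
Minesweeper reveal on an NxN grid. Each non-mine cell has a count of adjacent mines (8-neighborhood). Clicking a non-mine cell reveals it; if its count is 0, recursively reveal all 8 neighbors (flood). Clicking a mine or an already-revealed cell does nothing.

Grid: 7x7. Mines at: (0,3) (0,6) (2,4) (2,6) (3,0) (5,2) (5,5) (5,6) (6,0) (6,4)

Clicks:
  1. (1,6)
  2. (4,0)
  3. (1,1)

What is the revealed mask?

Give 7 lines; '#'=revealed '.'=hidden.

Click 1 (1,6) count=2: revealed 1 new [(1,6)] -> total=1
Click 2 (4,0) count=1: revealed 1 new [(4,0)] -> total=2
Click 3 (1,1) count=0: revealed 17 new [(0,0) (0,1) (0,2) (1,0) (1,1) (1,2) (1,3) (2,0) (2,1) (2,2) (2,3) (3,1) (3,2) (3,3) (4,1) (4,2) (4,3)] -> total=19

Answer: ###....
####..#
####...
.###...
####...
.......
.......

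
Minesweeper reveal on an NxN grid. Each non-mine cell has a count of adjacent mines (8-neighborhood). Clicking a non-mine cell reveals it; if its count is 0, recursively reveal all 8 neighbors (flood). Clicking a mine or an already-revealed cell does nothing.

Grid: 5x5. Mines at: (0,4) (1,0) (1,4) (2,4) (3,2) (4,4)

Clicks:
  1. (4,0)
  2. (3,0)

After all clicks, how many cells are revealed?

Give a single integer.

Answer: 6

Derivation:
Click 1 (4,0) count=0: revealed 6 new [(2,0) (2,1) (3,0) (3,1) (4,0) (4,1)] -> total=6
Click 2 (3,0) count=0: revealed 0 new [(none)] -> total=6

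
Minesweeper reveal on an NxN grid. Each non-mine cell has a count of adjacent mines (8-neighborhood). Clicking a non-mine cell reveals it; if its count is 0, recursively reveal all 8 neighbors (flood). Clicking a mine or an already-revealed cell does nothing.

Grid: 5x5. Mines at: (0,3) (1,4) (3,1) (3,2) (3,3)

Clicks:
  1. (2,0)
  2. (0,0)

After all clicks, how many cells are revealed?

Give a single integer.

Click 1 (2,0) count=1: revealed 1 new [(2,0)] -> total=1
Click 2 (0,0) count=0: revealed 8 new [(0,0) (0,1) (0,2) (1,0) (1,1) (1,2) (2,1) (2,2)] -> total=9

Answer: 9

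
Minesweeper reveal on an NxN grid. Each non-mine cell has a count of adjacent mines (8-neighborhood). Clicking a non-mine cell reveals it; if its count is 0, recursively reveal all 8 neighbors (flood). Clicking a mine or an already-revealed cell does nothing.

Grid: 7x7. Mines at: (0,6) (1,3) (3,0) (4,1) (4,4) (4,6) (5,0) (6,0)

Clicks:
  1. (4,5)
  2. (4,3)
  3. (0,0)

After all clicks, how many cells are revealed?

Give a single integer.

Click 1 (4,5) count=2: revealed 1 new [(4,5)] -> total=1
Click 2 (4,3) count=1: revealed 1 new [(4,3)] -> total=2
Click 3 (0,0) count=0: revealed 9 new [(0,0) (0,1) (0,2) (1,0) (1,1) (1,2) (2,0) (2,1) (2,2)] -> total=11

Answer: 11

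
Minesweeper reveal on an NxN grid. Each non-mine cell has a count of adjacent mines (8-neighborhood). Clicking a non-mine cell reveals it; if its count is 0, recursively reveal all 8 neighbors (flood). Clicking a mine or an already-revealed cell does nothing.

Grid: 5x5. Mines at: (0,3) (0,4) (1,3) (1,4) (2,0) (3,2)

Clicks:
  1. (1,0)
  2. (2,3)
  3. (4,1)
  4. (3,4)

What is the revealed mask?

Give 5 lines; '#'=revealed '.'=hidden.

Click 1 (1,0) count=1: revealed 1 new [(1,0)] -> total=1
Click 2 (2,3) count=3: revealed 1 new [(2,3)] -> total=2
Click 3 (4,1) count=1: revealed 1 new [(4,1)] -> total=3
Click 4 (3,4) count=0: revealed 5 new [(2,4) (3,3) (3,4) (4,3) (4,4)] -> total=8

Answer: .....
#....
...##
...##
.#.##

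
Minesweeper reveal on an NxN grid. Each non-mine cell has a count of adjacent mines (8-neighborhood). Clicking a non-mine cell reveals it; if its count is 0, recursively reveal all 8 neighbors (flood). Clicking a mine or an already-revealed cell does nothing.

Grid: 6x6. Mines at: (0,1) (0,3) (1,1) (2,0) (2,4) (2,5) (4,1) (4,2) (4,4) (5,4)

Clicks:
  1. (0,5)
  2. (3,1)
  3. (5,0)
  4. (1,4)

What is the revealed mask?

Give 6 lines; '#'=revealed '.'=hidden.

Click 1 (0,5) count=0: revealed 4 new [(0,4) (0,5) (1,4) (1,5)] -> total=4
Click 2 (3,1) count=3: revealed 1 new [(3,1)] -> total=5
Click 3 (5,0) count=1: revealed 1 new [(5,0)] -> total=6
Click 4 (1,4) count=3: revealed 0 new [(none)] -> total=6

Answer: ....##
....##
......
.#....
......
#.....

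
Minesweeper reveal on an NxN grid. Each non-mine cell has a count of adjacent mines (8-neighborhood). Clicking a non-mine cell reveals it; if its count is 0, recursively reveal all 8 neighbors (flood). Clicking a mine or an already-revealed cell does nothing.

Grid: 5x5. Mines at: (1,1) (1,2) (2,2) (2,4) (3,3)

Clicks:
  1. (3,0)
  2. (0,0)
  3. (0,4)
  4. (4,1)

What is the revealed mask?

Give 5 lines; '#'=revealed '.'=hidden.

Click 1 (3,0) count=0: revealed 8 new [(2,0) (2,1) (3,0) (3,1) (3,2) (4,0) (4,1) (4,2)] -> total=8
Click 2 (0,0) count=1: revealed 1 new [(0,0)] -> total=9
Click 3 (0,4) count=0: revealed 4 new [(0,3) (0,4) (1,3) (1,4)] -> total=13
Click 4 (4,1) count=0: revealed 0 new [(none)] -> total=13

Answer: #..##
...##
##...
###..
###..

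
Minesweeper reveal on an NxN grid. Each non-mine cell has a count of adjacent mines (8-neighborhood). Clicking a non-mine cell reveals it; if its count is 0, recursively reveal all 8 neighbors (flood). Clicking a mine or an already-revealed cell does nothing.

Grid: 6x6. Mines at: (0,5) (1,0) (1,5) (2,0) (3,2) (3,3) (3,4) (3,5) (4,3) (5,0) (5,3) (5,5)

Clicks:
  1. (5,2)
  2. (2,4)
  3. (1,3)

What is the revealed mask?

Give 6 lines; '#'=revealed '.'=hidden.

Click 1 (5,2) count=2: revealed 1 new [(5,2)] -> total=1
Click 2 (2,4) count=4: revealed 1 new [(2,4)] -> total=2
Click 3 (1,3) count=0: revealed 11 new [(0,1) (0,2) (0,3) (0,4) (1,1) (1,2) (1,3) (1,4) (2,1) (2,2) (2,3)] -> total=13

Answer: .####.
.####.
.####.
......
......
..#...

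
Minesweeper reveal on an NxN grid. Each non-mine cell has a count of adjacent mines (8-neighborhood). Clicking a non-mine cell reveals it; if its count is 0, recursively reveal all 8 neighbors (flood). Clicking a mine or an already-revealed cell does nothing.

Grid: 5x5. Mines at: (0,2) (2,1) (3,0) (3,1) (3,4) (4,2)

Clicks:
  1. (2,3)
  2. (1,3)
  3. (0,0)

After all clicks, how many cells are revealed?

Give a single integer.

Answer: 6

Derivation:
Click 1 (2,3) count=1: revealed 1 new [(2,3)] -> total=1
Click 2 (1,3) count=1: revealed 1 new [(1,3)] -> total=2
Click 3 (0,0) count=0: revealed 4 new [(0,0) (0,1) (1,0) (1,1)] -> total=6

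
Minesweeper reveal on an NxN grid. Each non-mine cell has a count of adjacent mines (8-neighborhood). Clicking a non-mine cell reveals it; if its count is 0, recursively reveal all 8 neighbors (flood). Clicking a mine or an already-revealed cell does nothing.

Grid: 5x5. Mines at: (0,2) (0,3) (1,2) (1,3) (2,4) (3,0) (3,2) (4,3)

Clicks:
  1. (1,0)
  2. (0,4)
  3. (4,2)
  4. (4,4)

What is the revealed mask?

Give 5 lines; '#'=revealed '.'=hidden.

Click 1 (1,0) count=0: revealed 6 new [(0,0) (0,1) (1,0) (1,1) (2,0) (2,1)] -> total=6
Click 2 (0,4) count=2: revealed 1 new [(0,4)] -> total=7
Click 3 (4,2) count=2: revealed 1 new [(4,2)] -> total=8
Click 4 (4,4) count=1: revealed 1 new [(4,4)] -> total=9

Answer: ##..#
##...
##...
.....
..#.#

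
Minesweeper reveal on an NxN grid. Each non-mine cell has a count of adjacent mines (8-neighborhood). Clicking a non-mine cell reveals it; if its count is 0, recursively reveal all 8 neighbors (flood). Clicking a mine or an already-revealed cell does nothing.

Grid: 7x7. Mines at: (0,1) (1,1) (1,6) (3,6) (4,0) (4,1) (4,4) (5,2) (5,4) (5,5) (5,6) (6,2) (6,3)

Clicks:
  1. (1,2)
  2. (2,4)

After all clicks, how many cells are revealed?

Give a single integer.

Answer: 16

Derivation:
Click 1 (1,2) count=2: revealed 1 new [(1,2)] -> total=1
Click 2 (2,4) count=0: revealed 15 new [(0,2) (0,3) (0,4) (0,5) (1,3) (1,4) (1,5) (2,2) (2,3) (2,4) (2,5) (3,2) (3,3) (3,4) (3,5)] -> total=16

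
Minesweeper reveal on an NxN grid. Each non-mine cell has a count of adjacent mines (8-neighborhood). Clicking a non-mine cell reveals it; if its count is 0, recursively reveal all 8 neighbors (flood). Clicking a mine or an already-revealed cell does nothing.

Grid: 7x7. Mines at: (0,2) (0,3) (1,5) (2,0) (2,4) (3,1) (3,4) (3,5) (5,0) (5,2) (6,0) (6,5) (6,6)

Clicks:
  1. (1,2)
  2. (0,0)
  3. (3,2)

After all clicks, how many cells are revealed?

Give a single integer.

Answer: 6

Derivation:
Click 1 (1,2) count=2: revealed 1 new [(1,2)] -> total=1
Click 2 (0,0) count=0: revealed 4 new [(0,0) (0,1) (1,0) (1,1)] -> total=5
Click 3 (3,2) count=1: revealed 1 new [(3,2)] -> total=6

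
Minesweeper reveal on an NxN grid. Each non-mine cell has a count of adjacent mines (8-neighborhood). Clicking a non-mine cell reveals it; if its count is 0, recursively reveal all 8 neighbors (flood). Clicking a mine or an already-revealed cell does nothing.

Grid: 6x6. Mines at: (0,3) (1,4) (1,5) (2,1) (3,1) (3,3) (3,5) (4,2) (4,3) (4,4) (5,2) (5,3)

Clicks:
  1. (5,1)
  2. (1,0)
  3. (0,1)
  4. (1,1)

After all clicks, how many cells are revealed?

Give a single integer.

Answer: 7

Derivation:
Click 1 (5,1) count=2: revealed 1 new [(5,1)] -> total=1
Click 2 (1,0) count=1: revealed 1 new [(1,0)] -> total=2
Click 3 (0,1) count=0: revealed 5 new [(0,0) (0,1) (0,2) (1,1) (1,2)] -> total=7
Click 4 (1,1) count=1: revealed 0 new [(none)] -> total=7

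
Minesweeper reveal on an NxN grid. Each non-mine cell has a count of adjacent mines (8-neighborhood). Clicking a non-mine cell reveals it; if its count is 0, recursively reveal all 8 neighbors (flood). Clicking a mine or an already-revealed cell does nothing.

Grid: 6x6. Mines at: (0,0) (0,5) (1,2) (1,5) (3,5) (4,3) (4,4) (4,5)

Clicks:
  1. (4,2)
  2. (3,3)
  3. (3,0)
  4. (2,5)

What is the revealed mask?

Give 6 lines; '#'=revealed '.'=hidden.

Answer: ......
##....
###..#
####..
###...
###...

Derivation:
Click 1 (4,2) count=1: revealed 1 new [(4,2)] -> total=1
Click 2 (3,3) count=2: revealed 1 new [(3,3)] -> total=2
Click 3 (3,0) count=0: revealed 13 new [(1,0) (1,1) (2,0) (2,1) (2,2) (3,0) (3,1) (3,2) (4,0) (4,1) (5,0) (5,1) (5,2)] -> total=15
Click 4 (2,5) count=2: revealed 1 new [(2,5)] -> total=16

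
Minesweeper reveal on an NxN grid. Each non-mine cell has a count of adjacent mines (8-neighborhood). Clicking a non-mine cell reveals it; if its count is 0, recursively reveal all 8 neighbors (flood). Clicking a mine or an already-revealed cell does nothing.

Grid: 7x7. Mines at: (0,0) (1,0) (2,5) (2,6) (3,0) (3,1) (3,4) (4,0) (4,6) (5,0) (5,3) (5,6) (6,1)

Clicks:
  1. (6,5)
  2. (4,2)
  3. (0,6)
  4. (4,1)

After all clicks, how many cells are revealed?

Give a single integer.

Answer: 19

Derivation:
Click 1 (6,5) count=1: revealed 1 new [(6,5)] -> total=1
Click 2 (4,2) count=2: revealed 1 new [(4,2)] -> total=2
Click 3 (0,6) count=0: revealed 16 new [(0,1) (0,2) (0,3) (0,4) (0,5) (0,6) (1,1) (1,2) (1,3) (1,4) (1,5) (1,6) (2,1) (2,2) (2,3) (2,4)] -> total=18
Click 4 (4,1) count=4: revealed 1 new [(4,1)] -> total=19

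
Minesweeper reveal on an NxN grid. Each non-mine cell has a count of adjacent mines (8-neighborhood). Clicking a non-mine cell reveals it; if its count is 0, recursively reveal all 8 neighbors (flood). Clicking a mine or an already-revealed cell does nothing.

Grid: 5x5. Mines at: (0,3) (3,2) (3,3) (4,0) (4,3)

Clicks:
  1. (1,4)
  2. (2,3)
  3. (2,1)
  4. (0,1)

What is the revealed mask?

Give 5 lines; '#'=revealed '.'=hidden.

Answer: ###..
###.#
####.
##...
.....

Derivation:
Click 1 (1,4) count=1: revealed 1 new [(1,4)] -> total=1
Click 2 (2,3) count=2: revealed 1 new [(2,3)] -> total=2
Click 3 (2,1) count=1: revealed 1 new [(2,1)] -> total=3
Click 4 (0,1) count=0: revealed 10 new [(0,0) (0,1) (0,2) (1,0) (1,1) (1,2) (2,0) (2,2) (3,0) (3,1)] -> total=13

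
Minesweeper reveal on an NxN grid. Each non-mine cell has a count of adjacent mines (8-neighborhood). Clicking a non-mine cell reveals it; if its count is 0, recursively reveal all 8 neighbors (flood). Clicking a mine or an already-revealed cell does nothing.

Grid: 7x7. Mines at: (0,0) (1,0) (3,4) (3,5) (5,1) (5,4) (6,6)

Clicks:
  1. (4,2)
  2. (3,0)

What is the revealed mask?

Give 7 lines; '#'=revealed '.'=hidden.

Answer: .######
.######
#######
####...
####...
.......
.......

Derivation:
Click 1 (4,2) count=1: revealed 1 new [(4,2)] -> total=1
Click 2 (3,0) count=0: revealed 26 new [(0,1) (0,2) (0,3) (0,4) (0,5) (0,6) (1,1) (1,2) (1,3) (1,4) (1,5) (1,6) (2,0) (2,1) (2,2) (2,3) (2,4) (2,5) (2,6) (3,0) (3,1) (3,2) (3,3) (4,0) (4,1) (4,3)] -> total=27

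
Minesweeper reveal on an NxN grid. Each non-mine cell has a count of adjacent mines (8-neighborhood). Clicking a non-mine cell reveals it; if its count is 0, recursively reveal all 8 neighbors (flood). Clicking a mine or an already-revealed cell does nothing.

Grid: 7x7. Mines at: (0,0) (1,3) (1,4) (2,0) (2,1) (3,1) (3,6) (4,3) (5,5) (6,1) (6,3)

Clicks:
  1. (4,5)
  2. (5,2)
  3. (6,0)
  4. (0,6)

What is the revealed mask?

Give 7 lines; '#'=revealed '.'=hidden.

Click 1 (4,5) count=2: revealed 1 new [(4,5)] -> total=1
Click 2 (5,2) count=3: revealed 1 new [(5,2)] -> total=2
Click 3 (6,0) count=1: revealed 1 new [(6,0)] -> total=3
Click 4 (0,6) count=0: revealed 6 new [(0,5) (0,6) (1,5) (1,6) (2,5) (2,6)] -> total=9

Answer: .....##
.....##
.....##
.......
.....#.
..#....
#......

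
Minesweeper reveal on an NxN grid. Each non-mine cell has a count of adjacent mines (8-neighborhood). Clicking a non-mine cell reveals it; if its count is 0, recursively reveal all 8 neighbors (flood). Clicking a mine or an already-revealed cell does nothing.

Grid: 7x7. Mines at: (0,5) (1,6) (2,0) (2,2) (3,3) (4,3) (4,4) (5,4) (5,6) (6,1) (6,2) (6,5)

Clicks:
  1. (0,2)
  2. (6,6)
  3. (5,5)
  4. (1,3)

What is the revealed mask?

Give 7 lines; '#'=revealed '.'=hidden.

Answer: #####..
#####..
.......
.......
.......
.....#.
......#

Derivation:
Click 1 (0,2) count=0: revealed 10 new [(0,0) (0,1) (0,2) (0,3) (0,4) (1,0) (1,1) (1,2) (1,3) (1,4)] -> total=10
Click 2 (6,6) count=2: revealed 1 new [(6,6)] -> total=11
Click 3 (5,5) count=4: revealed 1 new [(5,5)] -> total=12
Click 4 (1,3) count=1: revealed 0 new [(none)] -> total=12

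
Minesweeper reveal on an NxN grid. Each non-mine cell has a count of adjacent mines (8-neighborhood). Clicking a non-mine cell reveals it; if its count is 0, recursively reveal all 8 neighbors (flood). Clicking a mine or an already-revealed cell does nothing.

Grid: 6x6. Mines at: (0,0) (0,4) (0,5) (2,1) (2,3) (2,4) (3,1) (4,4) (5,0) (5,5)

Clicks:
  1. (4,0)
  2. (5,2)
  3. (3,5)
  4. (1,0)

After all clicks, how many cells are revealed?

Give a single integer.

Click 1 (4,0) count=2: revealed 1 new [(4,0)] -> total=1
Click 2 (5,2) count=0: revealed 6 new [(4,1) (4,2) (4,3) (5,1) (5,2) (5,3)] -> total=7
Click 3 (3,5) count=2: revealed 1 new [(3,5)] -> total=8
Click 4 (1,0) count=2: revealed 1 new [(1,0)] -> total=9

Answer: 9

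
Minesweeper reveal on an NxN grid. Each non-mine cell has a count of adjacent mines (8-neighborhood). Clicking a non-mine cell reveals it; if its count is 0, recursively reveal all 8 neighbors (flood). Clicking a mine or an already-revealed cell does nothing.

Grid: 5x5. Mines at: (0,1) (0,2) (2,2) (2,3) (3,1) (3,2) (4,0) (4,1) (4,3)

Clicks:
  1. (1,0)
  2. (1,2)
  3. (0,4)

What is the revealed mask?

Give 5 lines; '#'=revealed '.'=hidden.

Answer: ...##
#.###
.....
.....
.....

Derivation:
Click 1 (1,0) count=1: revealed 1 new [(1,0)] -> total=1
Click 2 (1,2) count=4: revealed 1 new [(1,2)] -> total=2
Click 3 (0,4) count=0: revealed 4 new [(0,3) (0,4) (1,3) (1,4)] -> total=6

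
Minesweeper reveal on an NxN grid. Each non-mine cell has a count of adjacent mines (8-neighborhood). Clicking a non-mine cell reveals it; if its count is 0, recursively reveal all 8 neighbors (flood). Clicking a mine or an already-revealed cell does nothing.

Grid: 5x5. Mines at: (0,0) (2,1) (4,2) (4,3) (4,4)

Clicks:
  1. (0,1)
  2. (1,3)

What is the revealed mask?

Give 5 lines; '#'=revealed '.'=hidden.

Answer: .####
.####
..###
..###
.....

Derivation:
Click 1 (0,1) count=1: revealed 1 new [(0,1)] -> total=1
Click 2 (1,3) count=0: revealed 13 new [(0,2) (0,3) (0,4) (1,1) (1,2) (1,3) (1,4) (2,2) (2,3) (2,4) (3,2) (3,3) (3,4)] -> total=14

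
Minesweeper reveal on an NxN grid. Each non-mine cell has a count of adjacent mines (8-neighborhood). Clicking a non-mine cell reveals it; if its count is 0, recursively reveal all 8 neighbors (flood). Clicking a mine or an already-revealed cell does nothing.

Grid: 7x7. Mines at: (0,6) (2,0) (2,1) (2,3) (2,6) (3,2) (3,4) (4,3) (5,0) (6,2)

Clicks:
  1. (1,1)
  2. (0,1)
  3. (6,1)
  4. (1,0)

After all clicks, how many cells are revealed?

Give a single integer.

Click 1 (1,1) count=2: revealed 1 new [(1,1)] -> total=1
Click 2 (0,1) count=0: revealed 11 new [(0,0) (0,1) (0,2) (0,3) (0,4) (0,5) (1,0) (1,2) (1,3) (1,4) (1,5)] -> total=12
Click 3 (6,1) count=2: revealed 1 new [(6,1)] -> total=13
Click 4 (1,0) count=2: revealed 0 new [(none)] -> total=13

Answer: 13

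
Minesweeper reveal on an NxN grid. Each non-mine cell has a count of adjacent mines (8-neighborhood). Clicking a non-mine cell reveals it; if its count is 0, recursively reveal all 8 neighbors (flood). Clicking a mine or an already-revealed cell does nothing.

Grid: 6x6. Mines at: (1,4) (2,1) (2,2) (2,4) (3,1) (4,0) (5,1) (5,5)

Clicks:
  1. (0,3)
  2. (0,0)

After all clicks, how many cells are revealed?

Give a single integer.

Click 1 (0,3) count=1: revealed 1 new [(0,3)] -> total=1
Click 2 (0,0) count=0: revealed 7 new [(0,0) (0,1) (0,2) (1,0) (1,1) (1,2) (1,3)] -> total=8

Answer: 8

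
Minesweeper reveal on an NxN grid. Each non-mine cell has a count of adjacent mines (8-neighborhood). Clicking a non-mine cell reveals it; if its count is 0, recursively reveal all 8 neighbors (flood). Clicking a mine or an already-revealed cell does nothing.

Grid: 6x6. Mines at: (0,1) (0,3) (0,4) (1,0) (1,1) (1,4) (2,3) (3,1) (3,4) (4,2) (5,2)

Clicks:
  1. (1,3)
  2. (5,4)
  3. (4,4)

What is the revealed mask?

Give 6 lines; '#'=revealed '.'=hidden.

Answer: ......
...#..
......
......
...###
...###

Derivation:
Click 1 (1,3) count=4: revealed 1 new [(1,3)] -> total=1
Click 2 (5,4) count=0: revealed 6 new [(4,3) (4,4) (4,5) (5,3) (5,4) (5,5)] -> total=7
Click 3 (4,4) count=1: revealed 0 new [(none)] -> total=7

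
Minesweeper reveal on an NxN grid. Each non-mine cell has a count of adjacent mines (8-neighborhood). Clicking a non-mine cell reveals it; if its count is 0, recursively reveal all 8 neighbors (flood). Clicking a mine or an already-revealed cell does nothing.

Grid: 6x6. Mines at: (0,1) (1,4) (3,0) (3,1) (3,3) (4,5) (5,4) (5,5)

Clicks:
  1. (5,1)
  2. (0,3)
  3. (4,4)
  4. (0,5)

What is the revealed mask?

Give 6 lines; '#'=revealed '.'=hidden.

Click 1 (5,1) count=0: revealed 8 new [(4,0) (4,1) (4,2) (4,3) (5,0) (5,1) (5,2) (5,3)] -> total=8
Click 2 (0,3) count=1: revealed 1 new [(0,3)] -> total=9
Click 3 (4,4) count=4: revealed 1 new [(4,4)] -> total=10
Click 4 (0,5) count=1: revealed 1 new [(0,5)] -> total=11

Answer: ...#.#
......
......
......
#####.
####..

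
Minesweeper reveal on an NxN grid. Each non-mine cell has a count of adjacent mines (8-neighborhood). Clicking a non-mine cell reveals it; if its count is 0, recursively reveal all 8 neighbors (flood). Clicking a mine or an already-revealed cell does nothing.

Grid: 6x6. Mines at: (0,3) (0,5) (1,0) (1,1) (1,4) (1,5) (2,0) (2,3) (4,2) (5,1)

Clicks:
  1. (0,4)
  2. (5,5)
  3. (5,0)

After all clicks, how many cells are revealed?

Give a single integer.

Answer: 13

Derivation:
Click 1 (0,4) count=4: revealed 1 new [(0,4)] -> total=1
Click 2 (5,5) count=0: revealed 11 new [(2,4) (2,5) (3,3) (3,4) (3,5) (4,3) (4,4) (4,5) (5,3) (5,4) (5,5)] -> total=12
Click 3 (5,0) count=1: revealed 1 new [(5,0)] -> total=13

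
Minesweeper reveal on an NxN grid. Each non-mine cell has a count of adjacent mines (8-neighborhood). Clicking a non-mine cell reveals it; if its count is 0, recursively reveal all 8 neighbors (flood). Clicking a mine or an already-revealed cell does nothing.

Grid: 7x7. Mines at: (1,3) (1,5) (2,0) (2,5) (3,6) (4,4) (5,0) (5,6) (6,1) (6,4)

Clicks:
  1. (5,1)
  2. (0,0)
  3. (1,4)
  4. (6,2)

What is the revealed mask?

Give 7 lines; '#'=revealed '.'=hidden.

Answer: ###....
###.#..
.......
.......
.......
.#.....
..#....

Derivation:
Click 1 (5,1) count=2: revealed 1 new [(5,1)] -> total=1
Click 2 (0,0) count=0: revealed 6 new [(0,0) (0,1) (0,2) (1,0) (1,1) (1,2)] -> total=7
Click 3 (1,4) count=3: revealed 1 new [(1,4)] -> total=8
Click 4 (6,2) count=1: revealed 1 new [(6,2)] -> total=9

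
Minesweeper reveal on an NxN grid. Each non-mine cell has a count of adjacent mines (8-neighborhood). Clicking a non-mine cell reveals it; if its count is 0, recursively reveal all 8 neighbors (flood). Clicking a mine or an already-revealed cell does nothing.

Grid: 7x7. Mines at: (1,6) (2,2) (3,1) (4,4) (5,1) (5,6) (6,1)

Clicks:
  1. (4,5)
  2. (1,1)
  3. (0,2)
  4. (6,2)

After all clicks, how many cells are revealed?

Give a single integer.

Answer: 22

Derivation:
Click 1 (4,5) count=2: revealed 1 new [(4,5)] -> total=1
Click 2 (1,1) count=1: revealed 1 new [(1,1)] -> total=2
Click 3 (0,2) count=0: revealed 19 new [(0,0) (0,1) (0,2) (0,3) (0,4) (0,5) (1,0) (1,2) (1,3) (1,4) (1,5) (2,0) (2,1) (2,3) (2,4) (2,5) (3,3) (3,4) (3,5)] -> total=21
Click 4 (6,2) count=2: revealed 1 new [(6,2)] -> total=22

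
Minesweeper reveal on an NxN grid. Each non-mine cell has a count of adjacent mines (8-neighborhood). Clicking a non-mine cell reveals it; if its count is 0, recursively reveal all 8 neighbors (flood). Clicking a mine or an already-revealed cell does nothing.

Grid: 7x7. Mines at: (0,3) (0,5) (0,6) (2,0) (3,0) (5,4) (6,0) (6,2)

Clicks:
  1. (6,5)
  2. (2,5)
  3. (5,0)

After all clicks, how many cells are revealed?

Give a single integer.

Answer: 32

Derivation:
Click 1 (6,5) count=1: revealed 1 new [(6,5)] -> total=1
Click 2 (2,5) count=0: revealed 30 new [(1,1) (1,2) (1,3) (1,4) (1,5) (1,6) (2,1) (2,2) (2,3) (2,4) (2,5) (2,6) (3,1) (3,2) (3,3) (3,4) (3,5) (3,6) (4,1) (4,2) (4,3) (4,4) (4,5) (4,6) (5,1) (5,2) (5,3) (5,5) (5,6) (6,6)] -> total=31
Click 3 (5,0) count=1: revealed 1 new [(5,0)] -> total=32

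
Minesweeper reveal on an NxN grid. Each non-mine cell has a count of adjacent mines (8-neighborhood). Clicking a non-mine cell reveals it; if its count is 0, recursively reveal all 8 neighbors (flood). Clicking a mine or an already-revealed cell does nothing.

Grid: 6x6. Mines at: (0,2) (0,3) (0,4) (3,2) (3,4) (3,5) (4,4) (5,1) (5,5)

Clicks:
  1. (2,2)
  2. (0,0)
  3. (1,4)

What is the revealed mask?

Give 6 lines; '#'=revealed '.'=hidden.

Click 1 (2,2) count=1: revealed 1 new [(2,2)] -> total=1
Click 2 (0,0) count=0: revealed 10 new [(0,0) (0,1) (1,0) (1,1) (2,0) (2,1) (3,0) (3,1) (4,0) (4,1)] -> total=11
Click 3 (1,4) count=2: revealed 1 new [(1,4)] -> total=12

Answer: ##....
##..#.
###...
##....
##....
......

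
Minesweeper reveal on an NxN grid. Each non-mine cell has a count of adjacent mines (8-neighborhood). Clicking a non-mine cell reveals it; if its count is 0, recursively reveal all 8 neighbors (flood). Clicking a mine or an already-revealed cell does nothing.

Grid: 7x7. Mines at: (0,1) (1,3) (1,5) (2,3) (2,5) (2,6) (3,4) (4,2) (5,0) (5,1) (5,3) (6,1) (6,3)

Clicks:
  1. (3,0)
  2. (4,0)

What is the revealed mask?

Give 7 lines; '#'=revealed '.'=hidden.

Answer: .......
###....
###....
###....
##.....
.......
.......

Derivation:
Click 1 (3,0) count=0: revealed 11 new [(1,0) (1,1) (1,2) (2,0) (2,1) (2,2) (3,0) (3,1) (3,2) (4,0) (4,1)] -> total=11
Click 2 (4,0) count=2: revealed 0 new [(none)] -> total=11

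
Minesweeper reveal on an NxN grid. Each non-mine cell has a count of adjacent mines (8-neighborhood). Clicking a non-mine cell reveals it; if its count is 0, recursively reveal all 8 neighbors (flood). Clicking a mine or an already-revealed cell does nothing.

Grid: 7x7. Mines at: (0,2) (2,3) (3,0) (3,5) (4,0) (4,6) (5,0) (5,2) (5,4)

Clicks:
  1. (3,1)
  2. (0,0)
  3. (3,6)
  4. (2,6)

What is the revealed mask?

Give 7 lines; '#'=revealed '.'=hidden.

Click 1 (3,1) count=2: revealed 1 new [(3,1)] -> total=1
Click 2 (0,0) count=0: revealed 6 new [(0,0) (0,1) (1,0) (1,1) (2,0) (2,1)] -> total=7
Click 3 (3,6) count=2: revealed 1 new [(3,6)] -> total=8
Click 4 (2,6) count=1: revealed 1 new [(2,6)] -> total=9

Answer: ##.....
##.....
##....#
.#....#
.......
.......
.......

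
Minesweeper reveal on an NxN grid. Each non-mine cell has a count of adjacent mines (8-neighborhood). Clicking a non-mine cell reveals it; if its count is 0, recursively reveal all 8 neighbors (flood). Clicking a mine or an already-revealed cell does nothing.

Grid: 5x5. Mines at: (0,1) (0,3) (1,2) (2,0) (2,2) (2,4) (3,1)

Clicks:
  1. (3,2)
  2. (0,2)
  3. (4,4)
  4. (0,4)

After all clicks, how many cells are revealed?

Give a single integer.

Answer: 8

Derivation:
Click 1 (3,2) count=2: revealed 1 new [(3,2)] -> total=1
Click 2 (0,2) count=3: revealed 1 new [(0,2)] -> total=2
Click 3 (4,4) count=0: revealed 5 new [(3,3) (3,4) (4,2) (4,3) (4,4)] -> total=7
Click 4 (0,4) count=1: revealed 1 new [(0,4)] -> total=8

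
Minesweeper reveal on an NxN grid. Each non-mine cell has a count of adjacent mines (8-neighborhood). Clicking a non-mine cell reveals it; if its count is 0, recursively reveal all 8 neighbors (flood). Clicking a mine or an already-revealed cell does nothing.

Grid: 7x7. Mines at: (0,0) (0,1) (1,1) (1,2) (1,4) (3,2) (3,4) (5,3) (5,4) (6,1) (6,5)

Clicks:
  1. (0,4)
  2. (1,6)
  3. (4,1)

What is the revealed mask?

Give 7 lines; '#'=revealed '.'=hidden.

Answer: ....###
.....##
.....##
.....##
.#...##
.....##
.......

Derivation:
Click 1 (0,4) count=1: revealed 1 new [(0,4)] -> total=1
Click 2 (1,6) count=0: revealed 12 new [(0,5) (0,6) (1,5) (1,6) (2,5) (2,6) (3,5) (3,6) (4,5) (4,6) (5,5) (5,6)] -> total=13
Click 3 (4,1) count=1: revealed 1 new [(4,1)] -> total=14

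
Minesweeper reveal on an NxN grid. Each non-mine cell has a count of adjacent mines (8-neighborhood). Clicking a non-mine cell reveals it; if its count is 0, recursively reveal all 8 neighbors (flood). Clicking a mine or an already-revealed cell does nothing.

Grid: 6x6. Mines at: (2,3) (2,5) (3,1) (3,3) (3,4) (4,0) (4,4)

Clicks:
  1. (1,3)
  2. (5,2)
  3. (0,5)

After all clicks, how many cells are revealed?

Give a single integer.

Answer: 21

Derivation:
Click 1 (1,3) count=1: revealed 1 new [(1,3)] -> total=1
Click 2 (5,2) count=0: revealed 6 new [(4,1) (4,2) (4,3) (5,1) (5,2) (5,3)] -> total=7
Click 3 (0,5) count=0: revealed 14 new [(0,0) (0,1) (0,2) (0,3) (0,4) (0,5) (1,0) (1,1) (1,2) (1,4) (1,5) (2,0) (2,1) (2,2)] -> total=21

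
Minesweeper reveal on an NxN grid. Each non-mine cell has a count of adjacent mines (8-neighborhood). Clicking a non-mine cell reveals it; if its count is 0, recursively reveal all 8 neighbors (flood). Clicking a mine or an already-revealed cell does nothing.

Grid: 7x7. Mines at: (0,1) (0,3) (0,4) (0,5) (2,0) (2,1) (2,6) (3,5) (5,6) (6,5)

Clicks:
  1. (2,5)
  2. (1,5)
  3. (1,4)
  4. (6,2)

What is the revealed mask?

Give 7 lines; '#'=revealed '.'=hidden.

Click 1 (2,5) count=2: revealed 1 new [(2,5)] -> total=1
Click 2 (1,5) count=3: revealed 1 new [(1,5)] -> total=2
Click 3 (1,4) count=3: revealed 1 new [(1,4)] -> total=3
Click 4 (6,2) count=0: revealed 25 new [(1,2) (1,3) (2,2) (2,3) (2,4) (3,0) (3,1) (3,2) (3,3) (3,4) (4,0) (4,1) (4,2) (4,3) (4,4) (5,0) (5,1) (5,2) (5,3) (5,4) (6,0) (6,1) (6,2) (6,3) (6,4)] -> total=28

Answer: .......
..####.
..####.
#####..
#####..
#####..
#####..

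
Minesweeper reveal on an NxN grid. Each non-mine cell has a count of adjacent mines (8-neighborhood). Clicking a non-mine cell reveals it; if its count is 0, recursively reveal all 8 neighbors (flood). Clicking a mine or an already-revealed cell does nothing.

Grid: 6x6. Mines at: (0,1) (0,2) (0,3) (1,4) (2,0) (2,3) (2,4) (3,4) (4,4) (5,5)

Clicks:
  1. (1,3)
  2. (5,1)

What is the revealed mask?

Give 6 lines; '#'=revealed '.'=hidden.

Click 1 (1,3) count=5: revealed 1 new [(1,3)] -> total=1
Click 2 (5,1) count=0: revealed 12 new [(3,0) (3,1) (3,2) (3,3) (4,0) (4,1) (4,2) (4,3) (5,0) (5,1) (5,2) (5,3)] -> total=13

Answer: ......
...#..
......
####..
####..
####..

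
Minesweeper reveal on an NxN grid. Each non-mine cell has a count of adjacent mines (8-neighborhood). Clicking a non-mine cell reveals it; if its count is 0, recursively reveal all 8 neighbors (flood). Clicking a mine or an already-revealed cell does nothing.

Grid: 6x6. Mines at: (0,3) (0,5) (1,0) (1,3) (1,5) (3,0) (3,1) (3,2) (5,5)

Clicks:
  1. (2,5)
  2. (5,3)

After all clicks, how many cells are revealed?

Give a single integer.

Answer: 11

Derivation:
Click 1 (2,5) count=1: revealed 1 new [(2,5)] -> total=1
Click 2 (5,3) count=0: revealed 10 new [(4,0) (4,1) (4,2) (4,3) (4,4) (5,0) (5,1) (5,2) (5,3) (5,4)] -> total=11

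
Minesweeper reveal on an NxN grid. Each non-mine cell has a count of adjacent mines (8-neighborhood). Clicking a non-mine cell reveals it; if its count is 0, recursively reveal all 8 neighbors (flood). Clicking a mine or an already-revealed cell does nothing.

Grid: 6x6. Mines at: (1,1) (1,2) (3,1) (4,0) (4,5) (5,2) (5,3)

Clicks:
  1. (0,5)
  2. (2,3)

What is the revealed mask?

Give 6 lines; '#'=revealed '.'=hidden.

Answer: ...###
...###
..####
..####
..###.
......

Derivation:
Click 1 (0,5) count=0: revealed 17 new [(0,3) (0,4) (0,5) (1,3) (1,4) (1,5) (2,2) (2,3) (2,4) (2,5) (3,2) (3,3) (3,4) (3,5) (4,2) (4,3) (4,4)] -> total=17
Click 2 (2,3) count=1: revealed 0 new [(none)] -> total=17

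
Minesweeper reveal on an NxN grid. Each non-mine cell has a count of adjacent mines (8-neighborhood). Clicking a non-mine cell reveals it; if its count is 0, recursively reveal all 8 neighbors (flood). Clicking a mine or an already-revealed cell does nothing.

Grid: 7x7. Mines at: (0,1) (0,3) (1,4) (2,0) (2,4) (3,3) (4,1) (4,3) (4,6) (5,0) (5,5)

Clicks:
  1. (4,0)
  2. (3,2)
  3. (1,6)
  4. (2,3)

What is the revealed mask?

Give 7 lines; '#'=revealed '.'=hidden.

Click 1 (4,0) count=2: revealed 1 new [(4,0)] -> total=1
Click 2 (3,2) count=3: revealed 1 new [(3,2)] -> total=2
Click 3 (1,6) count=0: revealed 8 new [(0,5) (0,6) (1,5) (1,6) (2,5) (2,6) (3,5) (3,6)] -> total=10
Click 4 (2,3) count=3: revealed 1 new [(2,3)] -> total=11

Answer: .....##
.....##
...#.##
..#..##
#......
.......
.......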